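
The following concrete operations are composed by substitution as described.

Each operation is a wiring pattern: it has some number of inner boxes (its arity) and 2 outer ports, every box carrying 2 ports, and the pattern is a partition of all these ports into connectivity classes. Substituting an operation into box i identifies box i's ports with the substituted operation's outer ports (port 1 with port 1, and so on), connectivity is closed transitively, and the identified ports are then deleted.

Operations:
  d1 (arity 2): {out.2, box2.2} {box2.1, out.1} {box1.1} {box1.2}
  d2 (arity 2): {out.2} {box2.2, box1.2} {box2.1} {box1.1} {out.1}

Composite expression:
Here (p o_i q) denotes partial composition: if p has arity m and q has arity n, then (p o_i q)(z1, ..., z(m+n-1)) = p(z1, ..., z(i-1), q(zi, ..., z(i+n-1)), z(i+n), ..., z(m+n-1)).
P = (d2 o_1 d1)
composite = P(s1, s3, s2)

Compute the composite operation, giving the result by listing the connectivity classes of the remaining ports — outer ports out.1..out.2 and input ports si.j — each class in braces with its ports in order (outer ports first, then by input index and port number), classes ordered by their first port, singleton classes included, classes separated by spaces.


Two ports join when wires chain via d2-identified ports.
composing d1 on (s1, s3), with out.j its own outer ports: {out.1, s3.1} {out.2, s3.2} {s1.1} {s1.2}
composing d2 on (s1, s3, s2), with out.j its own outer ports: {out.1} {out.2} {s1.1} {s1.2} {s2.1} {s2.2, s3.2} {s3.1}

{out.1} {out.2} {s1.1} {s1.2} {s2.1} {s2.2, s3.2} {s3.1}


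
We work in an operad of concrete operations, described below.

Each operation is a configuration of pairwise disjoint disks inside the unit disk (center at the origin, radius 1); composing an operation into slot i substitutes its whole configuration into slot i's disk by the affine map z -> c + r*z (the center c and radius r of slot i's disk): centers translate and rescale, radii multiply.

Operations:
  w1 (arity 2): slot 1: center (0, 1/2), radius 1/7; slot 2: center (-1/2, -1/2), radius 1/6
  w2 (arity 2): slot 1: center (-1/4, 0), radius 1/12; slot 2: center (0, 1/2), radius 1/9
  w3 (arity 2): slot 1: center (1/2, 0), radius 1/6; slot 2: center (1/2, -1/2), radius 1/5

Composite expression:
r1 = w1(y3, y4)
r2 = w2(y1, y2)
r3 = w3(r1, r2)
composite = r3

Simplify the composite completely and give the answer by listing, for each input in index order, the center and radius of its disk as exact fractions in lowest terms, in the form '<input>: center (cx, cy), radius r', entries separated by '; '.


y1: center (9/20, -1/2), radius 1/60; y2: center (1/2, -2/5), radius 1/45; y3: center (1/2, 1/12), radius 1/42; y4: center (5/12, -1/12), radius 1/36

Nesting under w3 composes maps z -> c + r*z down each y-path.
input y3: applying the 2 nested substitutions gives center (1/2, 1/12), radius 1/42
input y4: applying the 2 nested substitutions gives center (5/12, -1/12), radius 1/36
input y1: applying the 2 nested substitutions gives center (9/20, -1/2), radius 1/60
input y2: applying the 2 nested substitutions gives center (1/2, -2/5), radius 1/45


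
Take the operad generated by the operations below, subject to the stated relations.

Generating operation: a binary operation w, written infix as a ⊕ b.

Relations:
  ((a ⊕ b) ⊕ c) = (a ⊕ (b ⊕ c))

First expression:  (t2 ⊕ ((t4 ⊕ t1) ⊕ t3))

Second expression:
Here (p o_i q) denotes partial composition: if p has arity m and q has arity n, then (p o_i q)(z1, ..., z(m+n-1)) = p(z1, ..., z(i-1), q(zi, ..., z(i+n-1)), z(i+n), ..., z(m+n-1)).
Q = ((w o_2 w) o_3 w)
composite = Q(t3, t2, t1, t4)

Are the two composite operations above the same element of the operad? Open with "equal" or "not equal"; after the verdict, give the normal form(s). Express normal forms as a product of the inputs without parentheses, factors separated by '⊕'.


not equal — first t2 ⊕ t4 ⊕ t1 ⊕ t3, second t3 ⊕ t2 ⊕ t1 ⊕ t4

The first composite normalizes to t2 ⊕ t4 ⊕ t1 ⊕ t3
The second composite normalizes to t3 ⊕ t2 ⊕ t1 ⊕ t4
Different reductions; not equal.


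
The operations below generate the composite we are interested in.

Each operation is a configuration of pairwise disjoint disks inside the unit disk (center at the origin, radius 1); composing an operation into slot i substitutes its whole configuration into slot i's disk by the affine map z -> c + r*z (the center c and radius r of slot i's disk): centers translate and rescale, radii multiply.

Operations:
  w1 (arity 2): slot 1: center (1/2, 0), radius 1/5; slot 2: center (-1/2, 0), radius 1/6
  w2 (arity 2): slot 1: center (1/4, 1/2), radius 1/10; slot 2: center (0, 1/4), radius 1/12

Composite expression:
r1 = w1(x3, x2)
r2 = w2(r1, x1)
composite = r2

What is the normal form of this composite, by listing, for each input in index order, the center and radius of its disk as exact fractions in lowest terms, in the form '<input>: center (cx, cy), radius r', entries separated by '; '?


x1: center (0, 1/4), radius 1/12; x2: center (1/5, 1/2), radius 1/60; x3: center (3/10, 1/2), radius 1/50

Affine substitution under w2: radii multiply and x-centers shift.
for x3, the 2-step affine chain lands on center (3/10, 1/2), radius 1/50
for x2, the 2-step affine chain lands on center (1/5, 1/2), radius 1/60
for x1, the 1-step affine chain lands on center (0, 1/4), radius 1/12


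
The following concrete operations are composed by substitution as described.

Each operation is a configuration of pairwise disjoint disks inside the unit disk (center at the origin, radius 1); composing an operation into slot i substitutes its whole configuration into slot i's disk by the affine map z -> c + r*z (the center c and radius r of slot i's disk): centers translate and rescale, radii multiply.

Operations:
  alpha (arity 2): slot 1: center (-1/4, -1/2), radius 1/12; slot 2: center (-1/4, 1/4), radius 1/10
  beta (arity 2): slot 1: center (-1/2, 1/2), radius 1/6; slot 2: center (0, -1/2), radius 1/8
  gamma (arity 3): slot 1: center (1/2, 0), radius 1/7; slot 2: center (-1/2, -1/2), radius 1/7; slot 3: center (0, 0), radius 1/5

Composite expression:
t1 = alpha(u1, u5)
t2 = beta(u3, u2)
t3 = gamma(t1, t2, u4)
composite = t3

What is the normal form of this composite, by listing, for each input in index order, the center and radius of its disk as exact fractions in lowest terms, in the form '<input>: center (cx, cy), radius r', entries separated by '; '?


u1: center (13/28, -1/14), radius 1/84; u2: center (-1/2, -4/7), radius 1/56; u3: center (-4/7, -3/7), radius 1/42; u4: center (0, 0), radius 1/5; u5: center (13/28, 1/28), radius 1/70

Affine substitution under gamma: radii multiply and u-centers shift.
input u1: applying the 2 nested substitutions gives center (13/28, -1/14), radius 1/84
input u5: applying the 2 nested substitutions gives center (13/28, 1/28), radius 1/70
input u3: applying the 2 nested substitutions gives center (-4/7, -3/7), radius 1/42
input u2: applying the 2 nested substitutions gives center (-1/2, -4/7), radius 1/56
input u4: applying the 1 nested substitution gives center (0, 0), radius 1/5


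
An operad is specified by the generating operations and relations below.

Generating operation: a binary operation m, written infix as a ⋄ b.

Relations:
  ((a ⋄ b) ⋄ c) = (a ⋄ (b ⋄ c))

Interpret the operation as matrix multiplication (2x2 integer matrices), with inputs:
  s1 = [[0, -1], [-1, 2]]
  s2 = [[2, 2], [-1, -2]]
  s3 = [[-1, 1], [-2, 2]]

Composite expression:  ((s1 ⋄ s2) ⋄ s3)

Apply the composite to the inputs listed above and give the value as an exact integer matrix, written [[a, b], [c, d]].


[[-5, 5], [16, -16]]

(s1 ⋄ s2) = [[1, 2], [-4, -6]]
((s1 ⋄ s2) ⋄ s3) = [[-5, 5], [16, -16]]


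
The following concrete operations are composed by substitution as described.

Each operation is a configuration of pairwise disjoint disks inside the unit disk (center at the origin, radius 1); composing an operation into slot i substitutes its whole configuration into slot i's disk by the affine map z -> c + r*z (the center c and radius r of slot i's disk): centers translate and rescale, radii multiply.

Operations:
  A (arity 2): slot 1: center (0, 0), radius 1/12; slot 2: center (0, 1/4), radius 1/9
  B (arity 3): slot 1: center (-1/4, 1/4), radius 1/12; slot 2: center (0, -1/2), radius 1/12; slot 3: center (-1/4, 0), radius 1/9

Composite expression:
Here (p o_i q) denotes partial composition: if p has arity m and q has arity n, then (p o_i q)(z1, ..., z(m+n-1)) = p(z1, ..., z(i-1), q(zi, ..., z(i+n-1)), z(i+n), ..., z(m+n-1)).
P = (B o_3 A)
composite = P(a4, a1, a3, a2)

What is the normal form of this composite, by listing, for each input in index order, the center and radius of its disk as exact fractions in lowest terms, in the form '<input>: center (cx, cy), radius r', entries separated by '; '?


Each a-disk chains the slot maps above it in B; radii multiply.
input a4: composing its 1 substitution step yields center (-1/4, 1/4), radius 1/12
input a1: composing its 1 substitution step yields center (0, -1/2), radius 1/12
input a3: composing its 2 substitution steps yields center (-1/4, 0), radius 1/108
input a2: composing its 2 substitution steps yields center (-1/4, 1/36), radius 1/81

a1: center (0, -1/2), radius 1/12; a2: center (-1/4, 1/36), radius 1/81; a3: center (-1/4, 0), radius 1/108; a4: center (-1/4, 1/4), radius 1/12


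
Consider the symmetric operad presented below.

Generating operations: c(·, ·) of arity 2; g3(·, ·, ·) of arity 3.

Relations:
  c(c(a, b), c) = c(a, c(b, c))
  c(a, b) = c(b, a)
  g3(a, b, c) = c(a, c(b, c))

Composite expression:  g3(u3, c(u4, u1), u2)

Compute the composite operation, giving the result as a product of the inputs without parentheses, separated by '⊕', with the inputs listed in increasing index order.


With g3 associative and commutative, the u-input set is all that matters.
c(u4, u1) reduces to u4 ⊕ u1
g3(u3, c(u4, u1), u2) reduces to u3 ⊕ u4 ⊕ u1 ⊕ u2
the factors in increasing index order: u1 ⊕ u2 ⊕ u3 ⊕ u4

u1 ⊕ u2 ⊕ u3 ⊕ u4


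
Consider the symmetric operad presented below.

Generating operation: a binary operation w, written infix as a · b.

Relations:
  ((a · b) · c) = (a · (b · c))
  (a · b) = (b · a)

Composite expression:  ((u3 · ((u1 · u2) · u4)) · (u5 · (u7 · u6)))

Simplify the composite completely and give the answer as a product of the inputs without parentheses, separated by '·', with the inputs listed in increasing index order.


u1 · u2 · u3 · u4 · u5 · u6 · u7

With w associative and commutative, the u-input set is all that matters.
(u1 · u2) collapses to u1 · u2
((u1 · u2) · u4) collapses to u1 · u2 · u4
(u3 · ((u1 · u2) · u4)) collapses to u3 · u1 · u2 · u4
(u7 · u6) collapses to u7 · u6
(u5 · (u7 · u6)) collapses to u5 · u7 · u6
((u3 · ((u1 · u2) · u4)) · (u5 · (u7 · u6))) collapses to u3 · u1 · u2 · u4 · u5 · u7 · u6
commutativity sorts the factors: u1 · u2 · u3 · u4 · u5 · u6 · u7


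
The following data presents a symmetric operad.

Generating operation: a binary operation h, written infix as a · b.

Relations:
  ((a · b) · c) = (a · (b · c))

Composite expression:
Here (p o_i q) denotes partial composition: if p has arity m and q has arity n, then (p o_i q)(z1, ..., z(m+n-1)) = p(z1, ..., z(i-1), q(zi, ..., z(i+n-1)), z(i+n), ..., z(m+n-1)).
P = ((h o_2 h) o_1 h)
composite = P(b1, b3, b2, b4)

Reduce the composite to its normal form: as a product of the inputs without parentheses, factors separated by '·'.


b1 · b3 · b2 · b4

Under associativity of h, the answer is the b's in reading order.
(b1 · b3) flattens to b1 · b3
(b2 · b4) flattens to b2 · b4
((b1 · b3) · (b2 · b4)) flattens to b1 · b3 · b2 · b4


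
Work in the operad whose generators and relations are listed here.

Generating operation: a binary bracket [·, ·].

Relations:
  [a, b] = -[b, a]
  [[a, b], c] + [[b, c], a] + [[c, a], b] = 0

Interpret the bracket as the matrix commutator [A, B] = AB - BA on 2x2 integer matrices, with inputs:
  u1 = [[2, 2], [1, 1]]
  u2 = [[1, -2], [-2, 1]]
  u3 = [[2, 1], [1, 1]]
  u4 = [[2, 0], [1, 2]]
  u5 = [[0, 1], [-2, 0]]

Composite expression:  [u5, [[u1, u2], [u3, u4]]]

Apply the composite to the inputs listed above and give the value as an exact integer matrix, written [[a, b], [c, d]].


[[8, -4], [-8, -8]]


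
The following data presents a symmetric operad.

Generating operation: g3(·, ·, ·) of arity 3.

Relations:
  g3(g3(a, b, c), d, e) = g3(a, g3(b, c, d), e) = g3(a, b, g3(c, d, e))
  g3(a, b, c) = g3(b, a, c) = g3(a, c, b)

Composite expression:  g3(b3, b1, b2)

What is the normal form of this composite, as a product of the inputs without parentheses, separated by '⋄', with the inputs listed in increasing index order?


b1 ⋄ b2 ⋄ b3

Reordering under g3 is free, so list the b-inputs canonically.
g3(b3, b1, b2) collapses to b3 ⋄ b1 ⋄ b2
commutativity sorts the factors: b1 ⋄ b2 ⋄ b3


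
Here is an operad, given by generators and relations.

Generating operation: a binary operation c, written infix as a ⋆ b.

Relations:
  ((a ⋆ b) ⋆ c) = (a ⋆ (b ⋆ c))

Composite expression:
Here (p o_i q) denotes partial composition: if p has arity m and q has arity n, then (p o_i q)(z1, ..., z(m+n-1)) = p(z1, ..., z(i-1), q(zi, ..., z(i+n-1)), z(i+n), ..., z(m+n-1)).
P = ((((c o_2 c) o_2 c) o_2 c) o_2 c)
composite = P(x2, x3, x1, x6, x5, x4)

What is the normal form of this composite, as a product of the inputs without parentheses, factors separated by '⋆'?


x2 ⋆ x3 ⋆ x1 ⋆ x6 ⋆ x5 ⋆ x4

Under associativity of c, the answer is the x's in reading order.
(x3 ⋆ x1) linearizes to x3 ⋆ x1
((x3 ⋆ x1) ⋆ x6) linearizes to x3 ⋆ x1 ⋆ x6
(((x3 ⋆ x1) ⋆ x6) ⋆ x5) linearizes to x3 ⋆ x1 ⋆ x6 ⋆ x5
((((x3 ⋆ x1) ⋆ x6) ⋆ x5) ⋆ x4) linearizes to x3 ⋆ x1 ⋆ x6 ⋆ x5 ⋆ x4
(x2 ⋆ ((((x3 ⋆ x1) ⋆ x6) ⋆ x5) ⋆ x4)) linearizes to x2 ⋆ x3 ⋆ x1 ⋆ x6 ⋆ x5 ⋆ x4


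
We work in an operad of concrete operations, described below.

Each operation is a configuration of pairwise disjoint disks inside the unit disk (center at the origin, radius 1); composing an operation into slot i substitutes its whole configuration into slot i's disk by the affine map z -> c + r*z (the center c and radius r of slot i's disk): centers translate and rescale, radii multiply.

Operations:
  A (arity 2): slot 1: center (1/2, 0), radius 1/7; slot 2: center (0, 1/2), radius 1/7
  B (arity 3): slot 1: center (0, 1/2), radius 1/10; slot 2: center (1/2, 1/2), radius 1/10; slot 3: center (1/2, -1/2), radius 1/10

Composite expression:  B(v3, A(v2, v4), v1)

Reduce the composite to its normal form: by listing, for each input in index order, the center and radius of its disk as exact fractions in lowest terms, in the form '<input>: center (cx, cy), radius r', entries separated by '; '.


Affine substitution under B: radii multiply and v-centers shift.
input v3: composing its 1 substitution step yields center (0, 1/2), radius 1/10
input v2: composing its 2 substitution steps yields center (11/20, 1/2), radius 1/70
input v4: composing its 2 substitution steps yields center (1/2, 11/20), radius 1/70
input v1: composing its 1 substitution step yields center (1/2, -1/2), radius 1/10

v1: center (1/2, -1/2), radius 1/10; v2: center (11/20, 1/2), radius 1/70; v3: center (0, 1/2), radius 1/10; v4: center (1/2, 11/20), radius 1/70


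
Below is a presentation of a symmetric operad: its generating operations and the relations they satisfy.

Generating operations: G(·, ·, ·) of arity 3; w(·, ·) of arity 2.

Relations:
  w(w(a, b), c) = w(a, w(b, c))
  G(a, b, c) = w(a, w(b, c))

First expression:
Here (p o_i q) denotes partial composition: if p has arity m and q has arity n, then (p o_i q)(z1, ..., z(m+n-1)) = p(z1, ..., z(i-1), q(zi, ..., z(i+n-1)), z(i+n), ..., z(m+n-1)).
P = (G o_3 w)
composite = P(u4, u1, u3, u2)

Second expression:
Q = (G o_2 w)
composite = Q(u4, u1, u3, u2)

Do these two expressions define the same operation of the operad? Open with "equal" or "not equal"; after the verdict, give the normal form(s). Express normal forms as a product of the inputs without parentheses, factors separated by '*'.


equal — both sides give u4 * u1 * u3 * u2

Reducing the first expression gives u4 * u1 * u3 * u2
Reducing the second expression gives u4 * u1 * u3 * u2
Both agree, so they are equal.


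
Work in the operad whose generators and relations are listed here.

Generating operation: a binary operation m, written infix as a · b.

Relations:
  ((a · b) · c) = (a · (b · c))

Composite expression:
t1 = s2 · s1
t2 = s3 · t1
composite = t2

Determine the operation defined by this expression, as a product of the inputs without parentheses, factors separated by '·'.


s3 · s2 · s1

Under associativity of m, the answer is the s's in reading order.
(s2 · s1) flattens to s2 · s1
(s3 · (s2 · s1)) flattens to s3 · s2 · s1


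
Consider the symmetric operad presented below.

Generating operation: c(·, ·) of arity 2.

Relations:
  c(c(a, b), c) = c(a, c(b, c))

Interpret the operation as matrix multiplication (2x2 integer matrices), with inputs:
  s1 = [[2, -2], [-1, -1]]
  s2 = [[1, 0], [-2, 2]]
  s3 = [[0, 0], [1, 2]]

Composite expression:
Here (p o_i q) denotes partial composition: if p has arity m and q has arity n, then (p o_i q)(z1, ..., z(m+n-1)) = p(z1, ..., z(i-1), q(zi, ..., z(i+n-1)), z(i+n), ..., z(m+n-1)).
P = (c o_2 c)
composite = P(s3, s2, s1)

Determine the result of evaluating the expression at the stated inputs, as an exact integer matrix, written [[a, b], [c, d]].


[[0, 0], [-10, 2]]

c(s2, s1) = [[2, -2], [-6, 2]]
c(s3, c(s2, s1)) = [[0, 0], [-10, 2]]


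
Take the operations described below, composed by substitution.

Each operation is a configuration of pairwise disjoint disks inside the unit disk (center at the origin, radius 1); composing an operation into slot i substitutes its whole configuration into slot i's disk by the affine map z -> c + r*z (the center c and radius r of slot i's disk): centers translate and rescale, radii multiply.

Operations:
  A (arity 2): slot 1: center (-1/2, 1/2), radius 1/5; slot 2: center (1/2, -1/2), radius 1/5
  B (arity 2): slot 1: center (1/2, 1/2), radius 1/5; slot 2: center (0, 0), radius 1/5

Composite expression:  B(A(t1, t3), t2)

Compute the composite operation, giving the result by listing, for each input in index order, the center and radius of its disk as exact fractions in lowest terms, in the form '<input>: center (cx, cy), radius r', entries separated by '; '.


Affine substitution under B: radii multiply and t-centers shift.
input t1: composing its 2 substitution steps yields center (2/5, 3/5), radius 1/25
input t3: composing its 2 substitution steps yields center (3/5, 2/5), radius 1/25
input t2: composing its 1 substitution step yields center (0, 0), radius 1/5

t1: center (2/5, 3/5), radius 1/25; t2: center (0, 0), radius 1/5; t3: center (3/5, 2/5), radius 1/25


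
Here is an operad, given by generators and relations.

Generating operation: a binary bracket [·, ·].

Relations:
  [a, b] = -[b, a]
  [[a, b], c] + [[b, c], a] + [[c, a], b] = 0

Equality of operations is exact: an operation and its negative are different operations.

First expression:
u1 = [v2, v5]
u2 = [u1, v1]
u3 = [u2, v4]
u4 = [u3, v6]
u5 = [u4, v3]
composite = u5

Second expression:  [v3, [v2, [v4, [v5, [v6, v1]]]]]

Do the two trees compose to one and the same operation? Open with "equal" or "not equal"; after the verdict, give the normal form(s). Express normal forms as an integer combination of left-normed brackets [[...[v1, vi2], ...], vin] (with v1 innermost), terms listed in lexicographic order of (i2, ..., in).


not equal; first: -[[[[[v1, v2], v5], v4], v6], v3] + [[[[[v1, v5], v2], v4], v6], v3]; second: -[[[[[v1, v6], v5], v4], v2], v3]

Reducing the first expression gives -[[[[[v1, v2], v5], v4], v6], v3] + [[[[[v1, v5], v2], v4], v6], v3]
Reducing the second expression gives -[[[[[v1, v6], v5], v4], v2], v3]
No match — not equal.


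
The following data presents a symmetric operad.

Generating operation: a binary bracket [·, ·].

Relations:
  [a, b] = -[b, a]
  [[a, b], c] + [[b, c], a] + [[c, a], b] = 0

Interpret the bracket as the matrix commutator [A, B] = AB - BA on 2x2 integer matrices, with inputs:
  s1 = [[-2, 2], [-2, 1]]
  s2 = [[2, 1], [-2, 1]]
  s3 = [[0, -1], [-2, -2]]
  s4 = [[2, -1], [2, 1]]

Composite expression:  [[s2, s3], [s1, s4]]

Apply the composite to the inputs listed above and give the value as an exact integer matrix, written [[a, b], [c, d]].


[s2, s3] = [[-4, -3], [-2, 4]]
[s1, s4] = [[2, 1], [4, -2]]
[[s2, s3], [s1, s4]] = [[-10, 4], [24, 10]]

[[-10, 4], [24, 10]]


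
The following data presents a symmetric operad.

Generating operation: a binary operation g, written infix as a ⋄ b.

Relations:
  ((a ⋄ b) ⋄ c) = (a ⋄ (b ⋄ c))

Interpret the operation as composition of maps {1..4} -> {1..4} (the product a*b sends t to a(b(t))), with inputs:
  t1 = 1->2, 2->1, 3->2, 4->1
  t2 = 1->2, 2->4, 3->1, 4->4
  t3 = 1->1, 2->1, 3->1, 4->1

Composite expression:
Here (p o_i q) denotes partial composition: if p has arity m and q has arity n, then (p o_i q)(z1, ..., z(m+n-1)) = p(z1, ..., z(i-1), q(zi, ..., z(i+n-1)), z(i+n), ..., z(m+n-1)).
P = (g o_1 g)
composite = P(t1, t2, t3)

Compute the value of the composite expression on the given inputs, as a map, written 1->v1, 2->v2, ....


(t1 ⋄ t2) = 1->1, 2->1, 3->2, 4->1
((t1 ⋄ t2) ⋄ t3) = 1->1, 2->1, 3->1, 4->1

1->1, 2->1, 3->1, 4->1


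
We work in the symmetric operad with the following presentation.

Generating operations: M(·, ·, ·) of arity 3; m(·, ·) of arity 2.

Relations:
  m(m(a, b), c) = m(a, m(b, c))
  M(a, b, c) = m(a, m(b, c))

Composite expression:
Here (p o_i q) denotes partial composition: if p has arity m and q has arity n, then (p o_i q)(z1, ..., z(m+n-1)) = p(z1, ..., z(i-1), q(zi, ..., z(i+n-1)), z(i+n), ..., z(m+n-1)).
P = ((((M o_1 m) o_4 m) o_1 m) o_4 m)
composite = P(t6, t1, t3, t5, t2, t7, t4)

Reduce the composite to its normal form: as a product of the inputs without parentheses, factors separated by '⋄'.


Every regrouping of M is equal, so read the t-inputs in written order.
m(t6, t1) spells out as t6 ⋄ t1
m(m(t6, t1), t3) spells out as t6 ⋄ t1 ⋄ t3
m(t5, t2) spells out as t5 ⋄ t2
m(t7, t4) spells out as t7 ⋄ t4
M(m(m(t6, t1), t3), m(t5, t2), m(t7, t4)) spells out as t6 ⋄ t1 ⋄ t3 ⋄ t5 ⋄ t2 ⋄ t7 ⋄ t4

t6 ⋄ t1 ⋄ t3 ⋄ t5 ⋄ t2 ⋄ t7 ⋄ t4


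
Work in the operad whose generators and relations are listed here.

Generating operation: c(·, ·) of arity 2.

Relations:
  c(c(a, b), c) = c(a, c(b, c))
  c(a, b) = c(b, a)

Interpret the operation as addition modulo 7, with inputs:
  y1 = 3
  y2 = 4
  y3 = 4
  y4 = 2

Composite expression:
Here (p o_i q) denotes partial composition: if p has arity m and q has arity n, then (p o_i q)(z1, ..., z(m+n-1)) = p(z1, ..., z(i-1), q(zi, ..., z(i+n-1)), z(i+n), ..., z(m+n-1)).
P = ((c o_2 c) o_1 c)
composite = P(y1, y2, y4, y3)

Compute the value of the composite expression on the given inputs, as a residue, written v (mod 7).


6 (mod 7)

c(y1, y2) = 0
c(y4, y3) = 6
c(c(y1, y2), c(y4, y3)) = 6


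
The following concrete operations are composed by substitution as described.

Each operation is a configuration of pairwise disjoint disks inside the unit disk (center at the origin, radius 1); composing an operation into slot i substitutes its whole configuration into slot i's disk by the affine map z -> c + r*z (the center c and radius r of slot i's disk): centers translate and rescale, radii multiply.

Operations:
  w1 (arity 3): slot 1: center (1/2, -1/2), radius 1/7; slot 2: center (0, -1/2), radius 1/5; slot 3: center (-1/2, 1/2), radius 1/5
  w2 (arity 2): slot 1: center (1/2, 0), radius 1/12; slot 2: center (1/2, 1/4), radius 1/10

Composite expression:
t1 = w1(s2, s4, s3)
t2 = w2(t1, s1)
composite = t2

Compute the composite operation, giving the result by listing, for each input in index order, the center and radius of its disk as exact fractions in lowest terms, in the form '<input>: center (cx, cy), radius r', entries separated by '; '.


s1: center (1/2, 1/4), radius 1/10; s2: center (13/24, -1/24), radius 1/84; s3: center (11/24, 1/24), radius 1/60; s4: center (1/2, -1/24), radius 1/60


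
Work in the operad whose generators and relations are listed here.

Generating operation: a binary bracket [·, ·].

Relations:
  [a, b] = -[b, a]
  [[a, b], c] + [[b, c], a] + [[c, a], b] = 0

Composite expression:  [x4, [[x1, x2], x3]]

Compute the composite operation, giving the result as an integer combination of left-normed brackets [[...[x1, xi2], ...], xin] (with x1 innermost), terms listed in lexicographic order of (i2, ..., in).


Expand each bracket as ab - ba; the x1-initial words give the coefficients.
Composite bracket: [x4, [[x1, x2], x3]]
Applying ab - ba throughout gives 8 signed words (2^3 = 8).
Collect the words opening with x1:
  from x1x2x3x4, sign -1: term -[[[x1, x2], x3], x4]

-[[[x1, x2], x3], x4]


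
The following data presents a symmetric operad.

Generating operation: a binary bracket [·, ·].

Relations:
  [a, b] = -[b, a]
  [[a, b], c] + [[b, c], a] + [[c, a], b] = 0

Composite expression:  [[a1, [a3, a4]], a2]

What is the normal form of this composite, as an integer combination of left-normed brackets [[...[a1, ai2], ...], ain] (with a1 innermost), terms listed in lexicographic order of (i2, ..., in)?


Expand each bracket as ab - ba; the a1-initial words give the coefficients.
Composite bracket: [[a1, [a3, a4]], a2]
Each bracket splits as ab - ba, giving 8 signed words (2^3 = 8).
Words beginning with a1 determine it all:
  from a1a3a4a2, sign +1: term +[[[a1, a3], a4], a2]
  from a1a4a3a2, sign -1: term -[[[a1, a4], a3], a2]

[[[a1, a3], a4], a2] - [[[a1, a4], a3], a2]


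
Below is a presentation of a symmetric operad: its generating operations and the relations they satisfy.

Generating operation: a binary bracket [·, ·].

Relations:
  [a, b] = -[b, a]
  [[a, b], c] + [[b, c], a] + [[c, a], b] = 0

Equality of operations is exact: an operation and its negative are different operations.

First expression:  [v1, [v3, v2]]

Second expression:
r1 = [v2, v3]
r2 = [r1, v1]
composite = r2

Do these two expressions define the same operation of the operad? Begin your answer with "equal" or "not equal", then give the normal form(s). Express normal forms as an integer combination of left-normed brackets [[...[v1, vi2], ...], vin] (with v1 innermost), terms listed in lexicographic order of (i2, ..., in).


equal: each reduces to -[[v1, v2], v3] + [[v1, v3], v2]


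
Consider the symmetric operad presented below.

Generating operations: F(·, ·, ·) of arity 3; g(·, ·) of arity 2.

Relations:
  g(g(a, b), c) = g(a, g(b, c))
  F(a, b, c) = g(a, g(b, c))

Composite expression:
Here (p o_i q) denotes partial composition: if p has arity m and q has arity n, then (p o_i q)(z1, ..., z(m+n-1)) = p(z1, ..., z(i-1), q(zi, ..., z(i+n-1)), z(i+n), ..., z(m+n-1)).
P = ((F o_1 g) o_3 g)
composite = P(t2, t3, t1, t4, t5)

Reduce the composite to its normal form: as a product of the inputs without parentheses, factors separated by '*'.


t2 * t3 * t1 * t4 * t5

Key point: F is associative — brackets drop, the t-order remains.
g(t2, t3) linearizes to t2 * t3
g(t1, t4) linearizes to t1 * t4
F(g(t2, t3), g(t1, t4), t5) linearizes to t2 * t3 * t1 * t4 * t5


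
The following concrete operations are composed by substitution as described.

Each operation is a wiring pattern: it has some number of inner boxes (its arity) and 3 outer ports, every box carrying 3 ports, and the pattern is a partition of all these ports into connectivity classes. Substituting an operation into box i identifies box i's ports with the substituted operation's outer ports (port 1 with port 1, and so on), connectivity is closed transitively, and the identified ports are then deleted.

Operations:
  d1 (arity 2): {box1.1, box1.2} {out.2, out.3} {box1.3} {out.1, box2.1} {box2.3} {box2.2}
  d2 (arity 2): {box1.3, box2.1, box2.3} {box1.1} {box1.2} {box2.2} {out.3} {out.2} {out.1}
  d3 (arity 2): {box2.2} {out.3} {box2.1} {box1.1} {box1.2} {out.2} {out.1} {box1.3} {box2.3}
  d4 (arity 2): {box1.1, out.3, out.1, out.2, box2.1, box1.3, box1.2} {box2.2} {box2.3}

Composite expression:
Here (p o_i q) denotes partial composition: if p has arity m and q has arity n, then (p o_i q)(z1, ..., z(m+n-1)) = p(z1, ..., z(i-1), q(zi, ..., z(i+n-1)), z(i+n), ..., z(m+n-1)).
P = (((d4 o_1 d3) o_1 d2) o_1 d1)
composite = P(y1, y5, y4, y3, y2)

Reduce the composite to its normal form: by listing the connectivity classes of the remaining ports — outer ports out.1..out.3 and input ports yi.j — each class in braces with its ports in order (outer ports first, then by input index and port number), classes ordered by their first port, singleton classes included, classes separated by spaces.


{out.1, out.2, out.3, y2.1} {y1.1, y1.2} {y1.3} {y2.2} {y2.3} {y3.1} {y3.2} {y3.3} {y4.1, y4.3} {y4.2} {y5.1} {y5.2} {y5.3}

After gluing at d4, chains via deleted ports link the y-ports.
composing d1 on (y1, y5), with out.j its own outer ports: {out.1, y5.1} {out.2, out.3} {y1.1, y1.2} {y1.3} {y5.2} {y5.3}
composing d2 on (y1, y5, y4), with out.j its own outer ports: {out.1} {out.2} {out.3} {y1.1, y1.2} {y1.3} {y4.1, y4.3} {y4.2} {y5.1} {y5.2} {y5.3}
composing d3 on (y1, y5, y4, y3), with out.j its own outer ports: {out.1} {out.2} {out.3} {y1.1, y1.2} {y1.3} {y3.1} {y3.2} {y3.3} {y4.1, y4.3} {y4.2} {y5.1} {y5.2} {y5.3}
composing d4 on (y1, y5, y4, y3, y2), with out.j its own outer ports: {out.1, out.2, out.3, y2.1} {y1.1, y1.2} {y1.3} {y2.2} {y2.3} {y3.1} {y3.2} {y3.3} {y4.1, y4.3} {y4.2} {y5.1} {y5.2} {y5.3}


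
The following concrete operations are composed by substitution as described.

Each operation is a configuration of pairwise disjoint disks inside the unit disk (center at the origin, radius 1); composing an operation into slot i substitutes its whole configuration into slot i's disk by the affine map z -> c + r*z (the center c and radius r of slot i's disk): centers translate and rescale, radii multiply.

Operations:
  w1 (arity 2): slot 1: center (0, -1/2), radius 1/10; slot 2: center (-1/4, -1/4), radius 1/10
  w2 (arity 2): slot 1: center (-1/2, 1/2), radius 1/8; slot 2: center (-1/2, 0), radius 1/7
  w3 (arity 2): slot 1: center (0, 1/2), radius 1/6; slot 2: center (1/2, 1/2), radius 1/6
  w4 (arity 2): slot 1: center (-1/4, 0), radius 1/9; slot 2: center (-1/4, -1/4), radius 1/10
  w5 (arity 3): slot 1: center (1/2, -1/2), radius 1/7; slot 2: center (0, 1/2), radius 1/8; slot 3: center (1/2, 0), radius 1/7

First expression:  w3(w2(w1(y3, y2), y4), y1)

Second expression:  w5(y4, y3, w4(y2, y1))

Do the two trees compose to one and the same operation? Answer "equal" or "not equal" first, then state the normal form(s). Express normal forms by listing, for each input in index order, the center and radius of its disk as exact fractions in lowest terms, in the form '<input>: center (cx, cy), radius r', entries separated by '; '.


not equal: they reduce to y1: center (1/2, 1/2), radius 1/6; y2: center (-17/192, 37/64), radius 1/480; y3: center (-1/12, 55/96), radius 1/480; y4: center (-1/12, 1/2), radius 1/42 and y1: center (13/28, -1/28), radius 1/70; y2: center (13/28, 0), radius 1/63; y3: center (0, 1/2), radius 1/8; y4: center (1/2, -1/2), radius 1/7


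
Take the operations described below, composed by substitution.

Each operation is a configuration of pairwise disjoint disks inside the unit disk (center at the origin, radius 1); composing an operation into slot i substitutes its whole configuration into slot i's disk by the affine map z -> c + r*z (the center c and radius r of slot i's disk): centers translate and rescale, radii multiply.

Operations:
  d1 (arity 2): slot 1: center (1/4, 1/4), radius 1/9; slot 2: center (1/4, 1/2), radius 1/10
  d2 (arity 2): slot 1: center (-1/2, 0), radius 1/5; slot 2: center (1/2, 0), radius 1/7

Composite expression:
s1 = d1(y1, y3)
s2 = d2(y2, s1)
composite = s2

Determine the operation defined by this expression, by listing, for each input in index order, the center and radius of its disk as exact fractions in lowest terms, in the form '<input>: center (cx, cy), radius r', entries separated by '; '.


Only the slot chain above each y matters under d2; compose those maps.
input y2: applying the 1 nested substitution gives center (-1/2, 0), radius 1/5
input y1: applying the 2 nested substitutions gives center (15/28, 1/28), radius 1/63
input y3: applying the 2 nested substitutions gives center (15/28, 1/14), radius 1/70

y1: center (15/28, 1/28), radius 1/63; y2: center (-1/2, 0), radius 1/5; y3: center (15/28, 1/14), radius 1/70


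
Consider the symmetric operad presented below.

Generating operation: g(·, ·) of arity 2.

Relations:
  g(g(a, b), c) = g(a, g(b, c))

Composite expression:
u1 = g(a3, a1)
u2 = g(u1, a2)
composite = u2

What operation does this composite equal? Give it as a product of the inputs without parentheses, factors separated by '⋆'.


a3 ⋆ a1 ⋆ a2

Associativity of g dissolves the nesting; only the a-input order survives.
g(a3, a1) reduces to a3 ⋆ a1
g(g(a3, a1), a2) reduces to a3 ⋆ a1 ⋆ a2


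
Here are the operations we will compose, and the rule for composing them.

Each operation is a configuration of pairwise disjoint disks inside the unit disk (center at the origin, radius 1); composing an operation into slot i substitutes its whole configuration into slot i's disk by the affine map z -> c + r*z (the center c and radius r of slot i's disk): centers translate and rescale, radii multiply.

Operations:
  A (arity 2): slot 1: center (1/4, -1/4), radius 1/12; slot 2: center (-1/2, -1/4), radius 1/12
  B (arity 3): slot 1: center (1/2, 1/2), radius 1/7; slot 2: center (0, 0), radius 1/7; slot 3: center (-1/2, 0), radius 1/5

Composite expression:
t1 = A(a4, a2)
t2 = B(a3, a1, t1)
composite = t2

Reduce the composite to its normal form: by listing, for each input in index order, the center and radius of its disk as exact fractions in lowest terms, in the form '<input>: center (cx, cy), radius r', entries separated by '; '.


a1: center (0, 0), radius 1/7; a2: center (-3/5, -1/20), radius 1/60; a3: center (1/2, 1/2), radius 1/7; a4: center (-9/20, -1/20), radius 1/60

Nesting under B composes maps z -> c + r*z down each a-path.
input a3: composing its 1 substitution step yields center (1/2, 1/2), radius 1/7
input a1: composing its 1 substitution step yields center (0, 0), radius 1/7
input a4: composing its 2 substitution steps yields center (-9/20, -1/20), radius 1/60
input a2: composing its 2 substitution steps yields center (-3/5, -1/20), radius 1/60


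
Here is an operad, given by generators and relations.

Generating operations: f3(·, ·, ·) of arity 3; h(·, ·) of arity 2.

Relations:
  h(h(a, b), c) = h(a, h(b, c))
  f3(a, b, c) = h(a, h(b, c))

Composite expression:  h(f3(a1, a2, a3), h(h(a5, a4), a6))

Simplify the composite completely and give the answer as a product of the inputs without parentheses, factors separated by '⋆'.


a1 ⋆ a2 ⋆ a3 ⋆ a5 ⋆ a4 ⋆ a6


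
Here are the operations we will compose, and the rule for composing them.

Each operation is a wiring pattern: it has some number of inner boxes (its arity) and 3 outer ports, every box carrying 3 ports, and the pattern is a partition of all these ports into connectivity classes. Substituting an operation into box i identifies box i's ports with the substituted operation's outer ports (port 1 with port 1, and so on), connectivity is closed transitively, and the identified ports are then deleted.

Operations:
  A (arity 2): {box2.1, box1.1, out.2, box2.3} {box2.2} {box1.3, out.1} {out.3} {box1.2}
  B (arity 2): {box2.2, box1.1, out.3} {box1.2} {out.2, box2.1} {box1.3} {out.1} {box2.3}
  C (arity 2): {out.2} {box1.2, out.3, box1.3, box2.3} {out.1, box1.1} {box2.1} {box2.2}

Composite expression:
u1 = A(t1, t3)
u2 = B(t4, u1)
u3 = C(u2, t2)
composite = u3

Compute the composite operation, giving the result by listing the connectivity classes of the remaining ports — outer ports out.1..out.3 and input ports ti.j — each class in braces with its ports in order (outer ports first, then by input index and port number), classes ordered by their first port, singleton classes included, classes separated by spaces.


{out.1} {out.2} {out.3, t1.1, t1.3, t2.3, t3.1, t3.3, t4.1} {t1.2} {t2.1} {t2.2} {t3.2} {t4.2} {t4.3}

Substituting into C glues patterns; closure does the rest.
through A, on inputs (t1, t3): {out.1, t1.3} {out.2, t1.1, t3.1, t3.3} {out.3} {t1.2} {t3.2} (out.j = stage outer ports)
through B, on inputs (t4, t1, t3): {out.1} {out.2, t1.3} {out.3, t1.1, t3.1, t3.3, t4.1} {t1.2} {t3.2} {t4.2} {t4.3} (out.j = stage outer ports)
through C, on inputs (t4, t1, t3, t2): {out.1} {out.2} {out.3, t1.1, t1.3, t2.3, t3.1, t3.3, t4.1} {t1.2} {t2.1} {t2.2} {t3.2} {t4.2} {t4.3} (out.j = stage outer ports)


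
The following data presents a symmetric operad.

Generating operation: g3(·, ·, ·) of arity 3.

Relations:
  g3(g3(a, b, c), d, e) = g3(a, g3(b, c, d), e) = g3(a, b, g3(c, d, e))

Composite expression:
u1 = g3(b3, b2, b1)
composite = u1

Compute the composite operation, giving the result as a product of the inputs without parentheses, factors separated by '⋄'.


b3 ⋄ b2 ⋄ b1

Every regrouping of g3 is equal, so read the b-inputs in written order.
g3(b3, b2, b1) linearizes to b3 ⋄ b2 ⋄ b1


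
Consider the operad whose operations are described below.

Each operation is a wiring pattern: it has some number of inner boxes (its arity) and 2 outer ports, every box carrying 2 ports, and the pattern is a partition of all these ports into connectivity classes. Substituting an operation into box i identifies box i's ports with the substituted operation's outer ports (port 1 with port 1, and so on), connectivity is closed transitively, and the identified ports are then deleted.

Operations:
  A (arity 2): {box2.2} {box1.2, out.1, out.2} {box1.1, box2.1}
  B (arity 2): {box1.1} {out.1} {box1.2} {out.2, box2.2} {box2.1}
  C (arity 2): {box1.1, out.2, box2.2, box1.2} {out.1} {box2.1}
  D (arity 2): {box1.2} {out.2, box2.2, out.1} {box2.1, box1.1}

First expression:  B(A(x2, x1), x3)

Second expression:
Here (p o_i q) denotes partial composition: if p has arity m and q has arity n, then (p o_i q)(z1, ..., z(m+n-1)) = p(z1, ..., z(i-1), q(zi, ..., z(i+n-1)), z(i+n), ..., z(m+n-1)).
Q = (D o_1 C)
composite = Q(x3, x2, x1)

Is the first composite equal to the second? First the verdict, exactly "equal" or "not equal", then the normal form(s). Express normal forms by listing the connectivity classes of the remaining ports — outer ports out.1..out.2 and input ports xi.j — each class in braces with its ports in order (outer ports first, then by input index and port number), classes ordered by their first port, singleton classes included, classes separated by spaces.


not equal: they reduce to {out.1} {out.2, x3.2} {x1.1, x2.1} {x1.2} {x2.2} {x3.1} and {out.1, out.2, x1.2} {x1.1} {x2.1} {x2.2, x3.1, x3.2}

The first composite normalizes to {out.1} {out.2, x3.2} {x1.1, x2.1} {x1.2} {x2.2} {x3.1}
The second composite normalizes to {out.1, out.2, x1.2} {x1.1} {x2.1} {x2.2, x3.1, x3.2}
The normal forms differ: not equal.


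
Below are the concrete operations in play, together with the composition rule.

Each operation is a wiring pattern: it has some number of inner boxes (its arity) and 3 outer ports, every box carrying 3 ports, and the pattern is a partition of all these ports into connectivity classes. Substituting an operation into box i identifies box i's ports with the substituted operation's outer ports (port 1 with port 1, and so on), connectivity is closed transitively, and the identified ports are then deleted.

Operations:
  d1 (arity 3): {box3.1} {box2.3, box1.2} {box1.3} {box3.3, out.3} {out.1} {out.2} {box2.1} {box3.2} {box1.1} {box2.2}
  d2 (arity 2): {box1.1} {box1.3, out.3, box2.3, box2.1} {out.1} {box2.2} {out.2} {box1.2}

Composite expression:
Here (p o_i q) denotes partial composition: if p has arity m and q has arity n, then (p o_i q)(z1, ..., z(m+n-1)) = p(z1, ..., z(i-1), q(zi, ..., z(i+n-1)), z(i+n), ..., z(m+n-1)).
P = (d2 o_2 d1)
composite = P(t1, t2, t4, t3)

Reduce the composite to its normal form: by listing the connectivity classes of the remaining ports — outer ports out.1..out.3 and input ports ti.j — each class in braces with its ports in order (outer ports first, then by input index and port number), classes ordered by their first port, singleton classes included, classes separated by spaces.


{out.1} {out.2} {out.3, t1.3, t3.3} {t1.1} {t1.2} {t2.1} {t2.2, t4.3} {t2.3} {t3.1} {t3.2} {t4.1} {t4.2}
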